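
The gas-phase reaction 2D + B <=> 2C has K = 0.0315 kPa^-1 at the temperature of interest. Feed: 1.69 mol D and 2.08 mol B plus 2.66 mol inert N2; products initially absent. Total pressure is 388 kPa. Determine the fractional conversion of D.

X = 0.641

Take 1.69 mol D as basis and let X be its fractional conversion, so ξ = 0.845X.
Species balance: n_D = 1.69 − 1.69X; n_B = 2.08 − 0.845X; n_C = 1.69X; n_I = 2.66 (inert).
Total moles n_T = 6.43 − 0.845X.
Mole fractions y_i = n_i/n_T; K = p_C^2 / (p_D^2 p_B) with p_i = y_i·P.
Setting this equal to 0.0315 kPa^-1 and taking the physical root (0 < X < 1) gives X = 0.641.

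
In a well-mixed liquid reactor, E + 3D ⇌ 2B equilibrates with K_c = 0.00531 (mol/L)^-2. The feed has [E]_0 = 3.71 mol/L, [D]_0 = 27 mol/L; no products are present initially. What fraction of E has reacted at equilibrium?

Let X = conversion of E; extent ξ = 3.71·X mol/L.
Concentrations: [E] = 3.71 − 3.71X; [D] = 27 − 11.1X; [B] = 7.42X.
K_c = [B]^2 / ([E] [D]^3).
Equating to 0.00531 (mol/L)^-2: the physical root is X = 0.754.

X = 0.754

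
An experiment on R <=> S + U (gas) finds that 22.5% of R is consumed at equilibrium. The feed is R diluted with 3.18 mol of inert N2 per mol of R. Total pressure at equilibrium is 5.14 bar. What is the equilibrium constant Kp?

Kp = 0.0762 bar

Let X = conversion of R (basis 1 mol R); extent of reaction ξ = X.
Mole table: n_R = 1 − X; n_S = X; n_U = X; n_I = 3.18 (inert).
Summing: n_T = 4.18 + X.
At X = 0.225: n_R = 0.775, n_S = 0.225, n_U = 0.225, n_T = 4.41.
p_i = (n_i/n_T)·P. Kp = p_S p_U / (p_R) = 0.0762 bar.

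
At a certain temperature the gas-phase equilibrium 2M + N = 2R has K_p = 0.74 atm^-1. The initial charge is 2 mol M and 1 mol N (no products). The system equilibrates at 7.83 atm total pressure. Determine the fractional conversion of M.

X = 0.515

Basis: 2 mol M initially; let X = conversion of M. Extent ξ = X.
Moles: n_M = 2 − 2X; n_N = 1 − X; n_R = 2X.
Summing: n_T = 3 − X.
Mole fractions y_i = n_i/n_T; K_p = p_R^2 / (p_M^2 p_N) with p_i = y_i·P.
Substituting and setting equal to 0.74 atm^-1 gives a polynomial in X; the root in (0,1) is X = 0.515.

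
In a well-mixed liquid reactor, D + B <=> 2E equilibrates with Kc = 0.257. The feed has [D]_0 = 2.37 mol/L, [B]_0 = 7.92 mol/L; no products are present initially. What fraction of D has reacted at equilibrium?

Let X = conversion of D; extent ξ = 2.37·X mol/L.
Concentrations: [D] = 2.37 − 2.37X; [B] = 7.92 − 2.37X; [E] = 4.74X.
Kc = [E]^2 / ([D] [B]).
This equals 0.257 at X = 0.353 (the root in 0 < X < 1).

X = 0.353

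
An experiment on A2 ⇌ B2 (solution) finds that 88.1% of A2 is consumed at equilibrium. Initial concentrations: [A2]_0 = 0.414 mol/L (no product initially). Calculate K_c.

Let X = conversion of A2.
Concentrations: [A2] = 0.414 − 0.414X; [B2] = 0.414X.
At X = 0.881: [A2] = 0.0493, [B2] = 0.365.
K_c = [B2] / ([A2]) = 7.4.

K_c = 7.4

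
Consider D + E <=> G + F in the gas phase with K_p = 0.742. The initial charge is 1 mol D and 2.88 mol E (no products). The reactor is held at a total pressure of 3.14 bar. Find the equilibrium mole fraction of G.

y_G = 0.180

Let X = conversion of D (basis 1 mol D); extent of reaction ξ = X.
Species balance: n_D = 1 − X; n_E = 2.88 − X; n_G = X; n_F = X.
n_T stays at 3.88 (no change in mole number).
y_i = n_i/n_T, p_i = y_i·P. K_p = p_G p_F / (p_D p_E).
Setting this equal to 0.742 and taking the physical root (0 < X < 1) gives X = 0.699.
Then n_G = 0.699, n_T = 3.88, so y_G = 0.180.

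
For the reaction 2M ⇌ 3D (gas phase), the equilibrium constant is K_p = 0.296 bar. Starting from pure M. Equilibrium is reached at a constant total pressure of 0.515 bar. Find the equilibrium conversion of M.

Let X = conversion of M (basis 1 mol M); extent of reaction ξ = 0.5X.
At extent ξ: n_M = 1 − X; n_D = 1.5X.
Summing: n_T = 1 + 0.5X.
With p_i = (n_i/n_T)P, K_p = p_D^3 / (p_M^2).
Equating to 0.296 bar and solving on 0 < X < 1: X = 0.413.

X = 0.413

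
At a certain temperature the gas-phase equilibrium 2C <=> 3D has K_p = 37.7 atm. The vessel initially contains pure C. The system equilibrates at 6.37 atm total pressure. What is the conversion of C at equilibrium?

Let X = conversion of C (basis 1 mol C); extent of reaction ξ = 0.5X.
Mole table: n_C = 1 − X; n_D = 1.5X.
n_T = Σnᵢ = 1 + 0.5X.
y_i = n_i/n_T, p_i = y_i·P. K_p = p_D^3 / (p_C^2).
Setting this equal to 37.7 atm and taking the physical root (0 < X < 1) gives X = 0.654.

X = 0.654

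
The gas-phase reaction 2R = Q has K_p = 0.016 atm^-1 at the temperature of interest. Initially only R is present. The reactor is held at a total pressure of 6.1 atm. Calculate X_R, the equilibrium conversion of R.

X = 0.152

Take 1 mol R as basis and let X be its fractional conversion, so ξ = 0.5X.
Species balance: n_R = 1 − X; n_Q = 0.5X.
n_T = Σnᵢ = 1 − 0.5X.
Mole fractions y_i = n_i/n_T; K_p = p_Q / (p_R^2) with p_i = y_i·P.
Setting this equal to 0.016 atm^-1 and taking the physical root (0 < X < 1) gives X = 0.152.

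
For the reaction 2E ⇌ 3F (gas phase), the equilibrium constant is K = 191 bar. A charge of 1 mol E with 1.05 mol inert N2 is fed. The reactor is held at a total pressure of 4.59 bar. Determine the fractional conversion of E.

X = 0.857

Basis: 1 mol E initially; let X = conversion of E. Extent ξ = 0.5X.
At extent ξ: n_E = 1 − X; n_F = 1.5X; n_I = 1.05 (inert).
Total moles n_T = 2.05 + 0.5X.
Mole fractions y_i = n_i/n_T; K = p_F^3 / (p_E^2) with p_i = y_i·P.
Setting this equal to 191 bar and taking the physical root (0 < X < 1) gives X = 0.857.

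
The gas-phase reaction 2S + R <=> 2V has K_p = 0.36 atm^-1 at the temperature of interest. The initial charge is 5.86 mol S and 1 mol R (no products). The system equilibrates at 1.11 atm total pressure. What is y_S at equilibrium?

Let X = conversion of R (basis 1 mol R); extent of reaction ξ = X.
Mole table: n_S = 5.86 − 2X; n_R = 1 − X; n_V = 2X.
n_T = Σnᵢ = 6.86 − X.
With p_i = (n_i/n_T)P, K_p = p_V^2 / (p_S^2 p_R).
Setting this equal to 0.36 atm^-1 and taking the physical root (0 < X < 1) gives X = 0.456.
Then n_S = 4.95, n_T = 6.4, so y_S = 0.773.

y_S = 0.773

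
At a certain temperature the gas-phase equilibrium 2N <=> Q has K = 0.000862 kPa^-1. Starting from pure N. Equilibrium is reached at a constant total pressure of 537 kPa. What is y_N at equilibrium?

y_N = 0.744

Take 1 mol N as basis and let X be its fractional conversion, so ξ = 0.5X.
Moles: n_N = 1 − X; n_Q = 0.5X.
n_T = Σnᵢ = 1 − 0.5X.
With p_i = (n_i/n_T)P, K = p_Q / (p_N^2).
Equating to 0.000862 kPa^-1 and solving on 0 < X < 1: X = 0.408.
Then n_N = 0.592, n_T = 0.796, so y_N = 0.744.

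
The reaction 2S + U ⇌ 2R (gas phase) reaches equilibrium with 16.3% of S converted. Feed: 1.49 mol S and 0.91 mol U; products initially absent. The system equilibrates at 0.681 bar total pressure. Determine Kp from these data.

Basis: 1.49 mol S initially; let X = conversion of S. Extent ξ = 0.745X.
At extent ξ: n_S = 1.49 − 1.49X; n_U = 0.91 − 0.745X; n_R = 1.49X.
n_T = Σnᵢ = 2.4 − 0.745X.
At X = 0.163: n_S = 1.25, n_U = 0.789, n_R = 0.243, n_T = 2.28.
p_i = (n_i/n_T)·P. Kp = p_R^2 / (p_S^2 p_U) = 0.161 bar^-1.

Kp = 0.161 bar^-1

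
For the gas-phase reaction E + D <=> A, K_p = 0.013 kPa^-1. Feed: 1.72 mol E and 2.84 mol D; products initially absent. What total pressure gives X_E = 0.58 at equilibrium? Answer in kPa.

Let X = conversion of E (basis 1.72 mol E); extent of reaction ξ = 1.72X.
Mole table: n_E = 1.72 − 1.72X; n_D = 2.84 − 1.72X; n_A = 1.72X.
Summing: n_T = 4.56 − 1.72X.
K_p = p_A / (p_E p_D) with p_i = (n_i/n_T)·P.
At X = 0.58: the mole-fraction product g(X) = Π y_i^ν_i = 2.67. Since K_p = g(X)·P^{-1}, P = (g/K_p)^(1/1) = (2.67/0.013)^(1/1) = 205 kPa.

P = 205 kPa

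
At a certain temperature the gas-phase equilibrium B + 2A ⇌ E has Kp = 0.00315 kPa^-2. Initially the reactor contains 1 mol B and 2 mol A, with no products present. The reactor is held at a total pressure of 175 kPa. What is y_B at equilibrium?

y_B = 0.119

Let X = conversion of B (basis 1 mol B); extent of reaction ξ = X.
Mole table: n_B = 1 − X; n_A = 2 − 2X; n_E = X.
Summing: n_T = 3 − 2X.
With p_i = (n_i/n_T)P, Kp = p_E / (p_B p_A^2).
Setting this equal to 0.00315 kPa^-2 and taking the physical root (0 < X < 1) gives X = 0.844.
Then n_B = 0.156, n_T = 1.31, so y_B = 0.119.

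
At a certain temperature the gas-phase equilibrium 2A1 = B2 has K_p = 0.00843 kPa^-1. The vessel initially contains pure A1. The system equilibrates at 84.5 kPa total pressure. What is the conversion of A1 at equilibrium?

Let X = conversion of A1 (basis 1 mol A1); extent of reaction ξ = 0.5X.
Mole table: n_A1 = 1 − X; n_B2 = 0.5X.
Total moles n_T = 1 − 0.5X.
With p_i = (n_i/n_T)P, K_p = p_B2 / (p_A1^2).
This yields a degree-2 equation in X; solving on (0,1), X = 0.490.

X = 0.490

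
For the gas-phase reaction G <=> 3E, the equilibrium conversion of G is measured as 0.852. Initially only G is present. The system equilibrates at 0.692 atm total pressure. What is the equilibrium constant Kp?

Let X = conversion of G (basis 1 mol G); extent of reaction ξ = X.
Species balance: n_G = 1 − X; n_E = 3X.
n_T = Σnᵢ = 1 + 2X.
At X = 0.852: n_G = 0.148, n_E = 2.56, n_T = 2.7.
p_i = (n_i/n_T)·P. Kp = p_E^3 / (p_G) = 7.39 atm^2.

Kp = 7.39 atm^2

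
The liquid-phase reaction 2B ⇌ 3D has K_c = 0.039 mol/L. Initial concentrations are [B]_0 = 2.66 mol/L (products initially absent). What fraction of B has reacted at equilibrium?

Let X = conversion of B; extent ξ = 2.66X/2 mol/L.
Concentrations: [B] = 2.66 − 2.66X; [D] = 3.99X.
K_c = [D]^3 / ([B]^2).
Equating to 0.039 mol/L: the physical root is X = 0.147.

X = 0.147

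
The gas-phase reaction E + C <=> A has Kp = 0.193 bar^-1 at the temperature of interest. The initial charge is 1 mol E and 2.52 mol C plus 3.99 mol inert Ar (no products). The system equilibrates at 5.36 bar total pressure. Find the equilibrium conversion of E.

Let X = conversion of E (basis 1 mol E); extent of reaction ξ = X.
Moles: n_E = 1 − X; n_C = 2.52 − X; n_A = X; n_I = 3.99 (inert).
Summing: n_T = 7.51 − X.
Mole fractions y_i = n_i/n_T; Kp = p_A / (p_E p_C) with p_i = y_i·P.
This yields a degree-2 equation in X; solving on (0,1), X = 0.245.

X = 0.245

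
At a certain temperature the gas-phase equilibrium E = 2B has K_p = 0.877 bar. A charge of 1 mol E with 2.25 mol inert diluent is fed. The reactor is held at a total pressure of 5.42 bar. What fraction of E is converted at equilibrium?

X = 0.314

Basis: 1 mol E initially; let X = conversion of E. Extent ξ = X.
Mole table: n_E = 1 − X; n_B = 2X; n_I = 2.25 (inert).
Summing: n_T = 3.25 + X.
With p_i = (n_i/n_T)P, K_p = p_B^2 / (p_E).
Substituting and setting equal to 0.877 bar gives a polynomial in X; the root in (0,1) is X = 0.314.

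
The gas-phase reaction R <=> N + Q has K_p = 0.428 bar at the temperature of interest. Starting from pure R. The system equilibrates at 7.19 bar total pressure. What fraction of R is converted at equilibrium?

X = 0.237

Basis: 1 mol R initially; let X = conversion of R. Extent ξ = X.
Moles: n_R = 1 − X; n_N = X; n_Q = X.
Summing: n_T = 1 + X.
Mole fractions y_i = n_i/n_T; K_p = p_N p_Q / (p_R) with p_i = y_i·P.
Equating to 0.428 bar and solving on 0 < X < 1: X = 0.237.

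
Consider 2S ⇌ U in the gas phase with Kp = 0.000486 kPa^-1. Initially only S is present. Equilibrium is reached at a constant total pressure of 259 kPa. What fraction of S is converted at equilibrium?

Basis: 1 mol S initially; let X = conversion of S. Extent ξ = 0.5X.
Moles: n_S = 1 − X; n_U = 0.5X.
Summing: n_T = 1 − 0.5X.
y_i = n_i/n_T, p_i = y_i·P. Kp = p_U / (p_S^2).
Substituting and setting equal to 0.000486 kPa^-1 gives a polynomial in X; the root in (0,1) is X = 0.184.

X = 0.184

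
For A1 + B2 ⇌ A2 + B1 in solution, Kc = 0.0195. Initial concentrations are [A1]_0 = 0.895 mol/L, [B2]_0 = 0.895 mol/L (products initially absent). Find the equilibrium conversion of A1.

Let X = conversion of A1; extent ξ = 0.895·X mol/L.
Concentrations: [A1] = 0.895 − 0.895X; [B2] = 0.895 − 0.895X; [A2] = 0.895X; [B1] = 0.895X.
Kc = [A2] [B1] / ([A1] [B2]).
Solving Kc = 0.0195 for X ∈ (0,1): X = 0.123.

X = 0.123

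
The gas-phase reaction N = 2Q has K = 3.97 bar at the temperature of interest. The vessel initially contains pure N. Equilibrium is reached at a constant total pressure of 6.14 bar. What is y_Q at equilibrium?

Take 1 mol N as basis and let X be its fractional conversion, so ξ = X.
At extent ξ: n_N = 1 − X; n_Q = 2X.
Summing: n_T = 1 + X.
y_i = n_i/n_T, p_i = y_i·P. K = p_Q^2 / (p_N).
Setting this equal to 3.97 bar and taking the physical root (0 < X < 1) gives X = 0.373.
Then n_Q = 0.746, n_T = 1.37, so y_Q = 0.543.

y_Q = 0.543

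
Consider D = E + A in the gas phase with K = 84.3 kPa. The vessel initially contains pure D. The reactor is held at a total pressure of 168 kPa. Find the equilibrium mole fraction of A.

Take 1 mol D as basis and let X be its fractional conversion, so ξ = X.
Mole table: n_D = 1 − X; n_E = X; n_A = X.
Total moles n_T = 1 + X.
Mole fractions y_i = n_i/n_T; K = p_E p_A / (p_D) with p_i = y_i·P.
Substituting and setting equal to 84.3 kPa gives a polynomial in X; the root in (0,1) is X = 0.578.
Then n_A = 0.578, n_T = 1.58, so y_A = 0.366.

y_A = 0.366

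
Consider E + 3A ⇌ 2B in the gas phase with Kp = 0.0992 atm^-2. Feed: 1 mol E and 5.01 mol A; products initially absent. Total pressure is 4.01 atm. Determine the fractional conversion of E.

Take 1 mol E as basis and let X be its fractional conversion, so ξ = X.
Moles: n_E = 1 − X; n_A = 5.01 − 3X; n_B = 2X.
n_T = Σnᵢ = 6.01 − 2X.
With p_i = (n_i/n_T)P, Kp = p_B^2 / (p_E p_A^3).
This yields a degree-4 equation in X; solving on (0,1), X = 0.541.

X = 0.541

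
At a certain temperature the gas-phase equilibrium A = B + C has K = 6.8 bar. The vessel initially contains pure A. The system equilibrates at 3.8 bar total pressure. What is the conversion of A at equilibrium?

X = 0.801

Let X = conversion of A (basis 1 mol A); extent of reaction ξ = X.
Mole table: n_A = 1 − X; n_B = X; n_C = X.
Total moles n_T = 1 + X.
y_i = n_i/n_T, p_i = y_i·P. K = p_B p_C / (p_A).
Substituting and setting equal to 6.8 bar gives a polynomial in X; the root in (0,1) is X = 0.801.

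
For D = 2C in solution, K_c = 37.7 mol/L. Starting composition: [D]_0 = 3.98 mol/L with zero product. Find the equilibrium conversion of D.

X = 0.758

Let X = conversion of D; extent ξ = 3.98·X mol/L.
Concentrations: [D] = 3.98 − 3.98X; [C] = 7.96X.
K_c = [C]^2 / ([D]).
Equating to 37.7 mol/L: the physical root is X = 0.758.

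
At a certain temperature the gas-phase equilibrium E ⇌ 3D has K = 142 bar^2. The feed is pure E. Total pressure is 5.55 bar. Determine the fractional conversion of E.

X = 0.674

Basis: 1 mol E initially; let X = conversion of E. Extent ξ = X.
Moles: n_E = 1 − X; n_D = 3X.
n_T = Σnᵢ = 1 + 2X.
y_i = n_i/n_T, p_i = y_i·P. K = p_D^3 / (p_E).
This yields a degree-3 equation in X; solving on (0,1), X = 0.674.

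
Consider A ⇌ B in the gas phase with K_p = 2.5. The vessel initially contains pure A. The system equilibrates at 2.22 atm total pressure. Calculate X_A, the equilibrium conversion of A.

Take 1 mol A as basis and let X be its fractional conversion, so ξ = X.
Mole table: n_A = 1 − X; n_B = X.
n_T stays at 1 (no change in mole number).
With p_i = (n_i/n_T)P, K_p = p_B / (p_A).
Equating to 2.5 and solving on 0 < X < 1: X = 0.714.

X = 0.714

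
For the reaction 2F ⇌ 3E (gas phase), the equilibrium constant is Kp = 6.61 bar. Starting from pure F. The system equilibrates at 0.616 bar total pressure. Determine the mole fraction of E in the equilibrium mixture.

Basis: 1 mol F initially; let X = conversion of F. Extent ξ = 0.5X.
Moles: n_F = 1 − X; n_E = 1.5X.
Total moles n_T = 1 + 0.5X.
Mole fractions y_i = n_i/n_T; Kp = p_E^3 / (p_F^2) with p_i = y_i·P.
Equating to 6.61 bar and solving on 0 < X < 1: X = 0.711.
Then n_E = 1.07, n_T = 1.36, so y_E = 0.787.

y_E = 0.787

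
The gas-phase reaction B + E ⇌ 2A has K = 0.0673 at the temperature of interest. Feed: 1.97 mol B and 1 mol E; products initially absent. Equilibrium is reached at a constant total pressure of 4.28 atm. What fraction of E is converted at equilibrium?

X = 0.160

Take 1 mol E as basis and let X be its fractional conversion, so ξ = X.
At extent ξ: n_B = 1.97 − X; n_E = 1 − X; n_A = 2X.
n_T stays at 2.97 (no change in mole number).
Mole fractions y_i = n_i/n_T; K = p_A^2 / (p_B p_E) with p_i = y_i·P.
This yields a degree-2 equation in X; solving on (0,1), X = 0.160.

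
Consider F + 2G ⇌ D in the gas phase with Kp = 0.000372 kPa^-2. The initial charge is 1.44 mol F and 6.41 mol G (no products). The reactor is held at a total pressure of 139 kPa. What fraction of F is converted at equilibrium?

X = 0.798

Basis: 1.44 mol F initially; let X = conversion of F. Extent ξ = 1.44X.
Moles: n_F = 1.44 − 1.44X; n_G = 6.41 − 2.88X; n_D = 1.44X.
Total moles n_T = 7.85 − 2.88X.
y_i = n_i/n_T, p_i = y_i·P. Kp = p_D / (p_F p_G^2).
Equating to 0.000372 kPa^-2 and solving on 0 < X < 1: X = 0.798.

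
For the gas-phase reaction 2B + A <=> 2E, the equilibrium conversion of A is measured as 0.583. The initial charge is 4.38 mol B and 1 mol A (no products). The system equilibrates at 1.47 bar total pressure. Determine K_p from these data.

Let X = conversion of A (basis 1 mol A); extent of reaction ξ = X.
At extent ξ: n_B = 4.38 − 2X; n_A = 1 − X; n_E = 2X.
n_T = Σnᵢ = 5.38 − X.
At X = 0.583: n_B = 3.21, n_A = 0.417, n_E = 1.17, n_T = 4.8.
p_i = (n_i/n_T)·P. K_p = p_E^2 / (p_B^2 p_A) = 1.03 bar^-1.

K_p = 1.03 bar^-1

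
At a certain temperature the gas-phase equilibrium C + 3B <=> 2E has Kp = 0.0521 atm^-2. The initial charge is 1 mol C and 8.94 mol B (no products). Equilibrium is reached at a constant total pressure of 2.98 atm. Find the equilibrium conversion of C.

Let X = conversion of C (basis 1 mol C); extent of reaction ξ = X.
Mole table: n_C = 1 − X; n_B = 8.94 − 3X; n_E = 2X.
Total moles n_T = 9.94 − 2X.
Mole fractions y_i = n_i/n_T; Kp = p_E^2 / (p_C p_B^3) with p_i = y_i·P.
Equating to 0.0521 atm^-2 and solving on 0 < X < 1: X = 0.526.

X = 0.526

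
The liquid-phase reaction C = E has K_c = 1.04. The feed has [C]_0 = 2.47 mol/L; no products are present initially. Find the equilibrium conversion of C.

X = 0.510

Let X = conversion of C; extent ξ = 2.47·X mol/L.
Concentrations: [C] = 2.47 − 2.47X; [E] = 2.47X.
K_c = [E] / ([C]).
Solving K_c = 1.04 for X ∈ (0,1): X = 0.510.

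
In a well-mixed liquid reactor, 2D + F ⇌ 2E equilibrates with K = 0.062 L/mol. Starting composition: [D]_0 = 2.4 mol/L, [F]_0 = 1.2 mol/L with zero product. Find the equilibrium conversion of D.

X = 0.196

Let X = conversion of D; extent ξ = 2.4X/2 mol/L.
Concentrations: [D] = 2.4 − 2.4X; [F] = 1.2 − 1.2X; [E] = 2.4X.
K = [E]^2 / ([D]^2 [F]).
Equating to 0.062 L/mol: the physical root is X = 0.196.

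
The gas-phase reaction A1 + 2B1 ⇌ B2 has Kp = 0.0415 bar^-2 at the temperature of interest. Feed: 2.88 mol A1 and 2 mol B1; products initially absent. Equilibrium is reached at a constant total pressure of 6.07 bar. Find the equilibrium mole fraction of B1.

y_B1 = 0.307

Basis: 2 mol B1 initially; let X = conversion of B1. Extent ξ = X.
Species balance: n_A1 = 2.88 − X; n_B1 = 2 − 2X; n_B2 = X.
Total moles n_T = 4.88 − 2X.
y_i = n_i/n_T, p_i = y_i·P. Kp = p_B2 / (p_A1 p_B1^2).
Equating to 0.0415 bar^-2 and solving on 0 < X < 1: X = 0.362.
Then n_B1 = 1.28, n_T = 4.16, so y_B1 = 0.307.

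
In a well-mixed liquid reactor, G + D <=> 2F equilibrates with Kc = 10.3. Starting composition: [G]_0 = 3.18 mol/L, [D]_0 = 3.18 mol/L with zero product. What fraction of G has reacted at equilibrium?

Let X = conversion of G; extent ξ = 3.18·X mol/L.
Concentrations: [G] = 3.18 − 3.18X; [D] = 3.18 − 3.18X; [F] = 6.36X.
Kc = [F]^2 / ([G] [D]).
Setting equal to 10.3 and solving for X on (0,1) gives X = 0.616.

X = 0.616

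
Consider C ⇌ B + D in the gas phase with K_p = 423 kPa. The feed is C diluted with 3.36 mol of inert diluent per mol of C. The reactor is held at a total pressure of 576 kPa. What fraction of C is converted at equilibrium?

X = 0.822

Let X = conversion of C (basis 1 mol C); extent of reaction ξ = X.
Moles: n_C = 1 − X; n_B = X; n_D = X; n_I = 3.36 (inert).
n_T = Σnᵢ = 4.36 + X.
y_i = n_i/n_T, p_i = y_i·P. K_p = p_B p_D / (p_C).
Setting this equal to 423 kPa and taking the physical root (0 < X < 1) gives X = 0.822.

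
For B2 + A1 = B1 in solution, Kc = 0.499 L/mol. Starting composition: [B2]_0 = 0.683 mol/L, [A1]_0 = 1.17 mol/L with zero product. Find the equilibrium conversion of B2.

Let X = conversion of B2; extent ξ = 0.683·X mol/L.
Concentrations: [B2] = 0.683 − 0.683X; [A1] = 1.17 − 0.683X; [B1] = 0.683X.
Kc = [B1] / ([B2] [A1]).
Equating to 0.499 L/mol: the physical root is X = 0.322.

X = 0.322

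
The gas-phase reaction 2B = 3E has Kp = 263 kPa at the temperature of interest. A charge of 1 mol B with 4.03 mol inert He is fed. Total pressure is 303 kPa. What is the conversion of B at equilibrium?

X = 0.602

Basis: 1 mol B initially; let X = conversion of B. Extent ξ = 0.5X.
At extent ξ: n_B = 1 − X; n_E = 1.5X; n_I = 4.03 (inert).
Total moles n_T = 5.03 + 0.5X.
With p_i = (n_i/n_T)P, Kp = p_E^3 / (p_B^2).
Substituting and setting equal to 263 kPa gives a polynomial in X; the root in (0,1) is X = 0.602.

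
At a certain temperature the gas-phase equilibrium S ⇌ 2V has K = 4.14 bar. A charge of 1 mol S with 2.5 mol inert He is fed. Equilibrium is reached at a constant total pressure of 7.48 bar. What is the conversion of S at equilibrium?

X = 0.518

Basis: 1 mol S initially; let X = conversion of S. Extent ξ = X.
Species balance: n_S = 1 − X; n_V = 2X; n_I = 2.5 (inert).
Total moles n_T = 3.5 + X.
Mole fractions y_i = n_i/n_T; K = p_V^2 / (p_S) with p_i = y_i·P.
Equating to 4.14 bar and solving on 0 < X < 1: X = 0.518.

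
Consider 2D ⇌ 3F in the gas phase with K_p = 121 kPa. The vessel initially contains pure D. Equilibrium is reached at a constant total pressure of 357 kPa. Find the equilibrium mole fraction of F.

y_F = 0.461

Basis: 1 mol D initially; let X = conversion of D. Extent ξ = 0.5X.
Mole table: n_D = 1 − X; n_F = 1.5X.
Total moles n_T = 1 + 0.5X.
With p_i = (n_i/n_T)P, K_p = p_F^3 / (p_D^2).
Equating to 121 kPa and solving on 0 < X < 1: X = 0.364.
Then n_F = 0.545, n_T = 1.18, so y_F = 0.461.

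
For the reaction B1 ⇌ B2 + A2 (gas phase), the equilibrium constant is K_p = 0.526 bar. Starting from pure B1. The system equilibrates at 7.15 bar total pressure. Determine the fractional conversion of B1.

Let X = conversion of B1 (basis 1 mol B1); extent of reaction ξ = X.
Species balance: n_B1 = 1 − X; n_B2 = X; n_A2 = X.
Summing: n_T = 1 + X.
y_i = n_i/n_T, p_i = y_i·P. K_p = p_B2 p_A2 / (p_B1).
This yields a degree-2 equation in X; solving on (0,1), X = 0.262.

X = 0.262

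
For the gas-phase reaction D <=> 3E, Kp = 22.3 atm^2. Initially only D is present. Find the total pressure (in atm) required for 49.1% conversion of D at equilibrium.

Let X = conversion of D (basis 1 mol D); extent of reaction ξ = X.
At extent ξ: n_D = 1 − X; n_E = 3X.
Total moles n_T = 1 + 2X.
Kp = p_E^3 / (p_D) with p_i = (n_i/n_T)·P.
At X = 0.491: the mole-fraction product g(X) = Π y_i^ν_i = 1.598. Since Kp = g(X)·P^{2}, P = (Kp/g)^(1/2) = (22.3/1.598)^(1/2) = 3.74 atm.

P = 3.74 atm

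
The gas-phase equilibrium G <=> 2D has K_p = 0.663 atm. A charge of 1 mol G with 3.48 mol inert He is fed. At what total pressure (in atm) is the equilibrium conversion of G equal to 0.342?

Take 1 mol G as basis and let X be its fractional conversion, so ξ = X.
At extent ξ: n_G = 1 − X; n_D = 2X; n_I = 3.48 (inert).
n_T = Σnᵢ = 4.48 + X.
K_p = p_D^2 / (p_G) with p_i = (n_i/n_T)·P.
At X = 0.342: the mole-fraction product g(X) = Π y_i^ν_i = 0.1475. Since K_p = g(X)·P^{1}, P = (K_p/g)^(1/1) = (0.663/0.1475)^(1/1) = 4.5 atm.

P = 4.5 atm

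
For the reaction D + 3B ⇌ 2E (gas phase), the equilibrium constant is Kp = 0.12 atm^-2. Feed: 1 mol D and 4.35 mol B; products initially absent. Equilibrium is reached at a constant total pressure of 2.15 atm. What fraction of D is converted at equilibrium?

X = 0.372

Let X = conversion of D (basis 1 mol D); extent of reaction ξ = X.
Mole table: n_D = 1 − X; n_B = 4.35 − 3X; n_E = 2X.
Summing: n_T = 5.35 − 2X.
Mole fractions y_i = n_i/n_T; Kp = p_E^2 / (p_D p_B^3) with p_i = y_i·P.
Equating to 0.12 atm^-2 and solving on 0 < X < 1: X = 0.372.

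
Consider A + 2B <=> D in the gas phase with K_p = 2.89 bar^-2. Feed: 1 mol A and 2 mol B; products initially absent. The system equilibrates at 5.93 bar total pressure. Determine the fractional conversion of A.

X = 0.847

Take 1 mol A as basis and let X be its fractional conversion, so ξ = X.
Mole table: n_A = 1 − X; n_B = 2 − 2X; n_D = X.
Summing: n_T = 3 − 2X.
With p_i = (n_i/n_T)P, K_p = p_D / (p_A p_B^2).
This yields a degree-3 equation in X; solving on (0,1), X = 0.847.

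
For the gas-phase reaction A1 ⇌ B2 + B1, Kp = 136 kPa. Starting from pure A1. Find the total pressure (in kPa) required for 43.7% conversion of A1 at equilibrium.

Take 1 mol A1 as basis and let X be its fractional conversion, so ξ = X.
Mole table: n_A1 = 1 − X; n_B2 = X; n_B1 = X.
n_T = Σnᵢ = 1 + X.
Kp = p_B2 p_B1 / (p_A1) with p_i = (n_i/n_T)·P.
At X = 0.437: the mole-fraction product g(X) = Π y_i^ν_i = 0.236. Since Kp = g(X)·P^{1}, P = (Kp/g)^(1/1) = (136/0.236)^(1/1) = 576 kPa.

P = 576 kPa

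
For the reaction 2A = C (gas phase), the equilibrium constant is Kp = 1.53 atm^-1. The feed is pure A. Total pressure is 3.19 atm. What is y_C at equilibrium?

y_C = 0.638

Take 1 mol A as basis and let X be its fractional conversion, so ξ = 0.5X.
Moles: n_A = 1 − X; n_C = 0.5X.
n_T = Σnᵢ = 1 − 0.5X.
With p_i = (n_i/n_T)P, Kp = p_C / (p_A^2).
Equating to 1.53 atm^-1 and solving on 0 < X < 1: X = 0.779.
Then n_C = 0.39, n_T = 0.61, so y_C = 0.638.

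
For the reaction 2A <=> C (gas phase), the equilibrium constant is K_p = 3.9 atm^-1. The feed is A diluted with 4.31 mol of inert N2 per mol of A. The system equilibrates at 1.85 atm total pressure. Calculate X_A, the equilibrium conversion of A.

Let X = conversion of A (basis 1 mol A); extent of reaction ξ = 0.5X.
Moles: n_A = 1 − X; n_C = 0.5X; n_I = 4.31 (inert).
Summing: n_T = 5.31 − 0.5X.
y_i = n_i/n_T, p_i = y_i·P. K_p = p_C / (p_A^2).
This yields a degree-2 equation in X; solving on (0,1), X = 0.559.

X = 0.559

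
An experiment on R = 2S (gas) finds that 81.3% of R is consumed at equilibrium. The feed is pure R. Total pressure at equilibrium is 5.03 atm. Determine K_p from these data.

Basis: 1 mol R initially; let X = conversion of R. Extent ξ = X.
Mole table: n_R = 1 − X; n_S = 2X.
Summing: n_T = 1 + X.
At X = 0.813: n_R = 0.187, n_S = 1.63, n_T = 1.81.
p_i = (n_i/n_T)·P. K_p = p_S^2 / (p_R) = 39.2 atm.

K_p = 39.2 atm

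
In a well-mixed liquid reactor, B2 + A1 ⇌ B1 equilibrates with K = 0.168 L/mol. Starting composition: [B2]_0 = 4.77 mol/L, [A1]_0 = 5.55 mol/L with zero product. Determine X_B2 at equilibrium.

X = 0.384

Let X = conversion of B2; extent ξ = 4.77·X mol/L.
Concentrations: [B2] = 4.77 − 4.77X; [A1] = 5.55 − 4.77X; [B1] = 4.77X.
K = [B1] / ([B2] [A1]).
Solving K = 0.168 for X ∈ (0,1): X = 0.384.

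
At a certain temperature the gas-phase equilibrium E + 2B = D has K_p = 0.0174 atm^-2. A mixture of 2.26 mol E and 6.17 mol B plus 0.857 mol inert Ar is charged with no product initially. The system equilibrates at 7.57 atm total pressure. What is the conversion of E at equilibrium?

X = 0.273

Let X = conversion of E (basis 2.26 mol E); extent of reaction ξ = 2.26X.
Moles: n_E = 2.26 − 2.26X; n_B = 6.17 − 4.52X; n_D = 2.26X; n_I = 0.857 (inert).
Total moles n_T = 9.29 − 4.52X.
With p_i = (n_i/n_T)P, K_p = p_D / (p_E p_B^2).
Equating to 0.0174 atm^-2 and solving on 0 < X < 1: X = 0.273.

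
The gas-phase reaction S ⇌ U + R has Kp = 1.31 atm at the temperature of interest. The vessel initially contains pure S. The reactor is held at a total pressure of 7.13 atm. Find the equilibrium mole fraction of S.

y_S = 0.435

Take 1 mol S as basis and let X be its fractional conversion, so ξ = X.
Moles: n_S = 1 − X; n_U = X; n_R = X.
Total moles n_T = 1 + X.
Mole fractions y_i = n_i/n_T; Kp = p_U p_R / (p_S) with p_i = y_i·P.
Substituting and setting equal to 1.31 atm gives a polynomial in X; the root in (0,1) is X = 0.394.
Then n_S = 0.606, n_T = 1.39, so y_S = 0.435.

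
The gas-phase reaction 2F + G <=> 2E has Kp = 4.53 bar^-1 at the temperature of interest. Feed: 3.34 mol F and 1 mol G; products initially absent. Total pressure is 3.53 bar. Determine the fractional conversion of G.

X = 0.807

Basis: 1 mol G initially; let X = conversion of G. Extent ξ = X.
Species balance: n_F = 3.34 − 2X; n_G = 1 − X; n_E = 2X.
Total moles n_T = 4.34 − X.
With p_i = (n_i/n_T)P, Kp = p_E^2 / (p_F^2 p_G).
Substituting and setting equal to 4.53 bar^-1 gives a polynomial in X; the root in (0,1) is X = 0.807.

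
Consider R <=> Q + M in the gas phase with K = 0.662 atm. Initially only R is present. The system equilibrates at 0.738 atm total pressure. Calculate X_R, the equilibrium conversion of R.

X = 0.688

Take 1 mol R as basis and let X be its fractional conversion, so ξ = X.
Species balance: n_R = 1 − X; n_Q = X; n_M = X.
Total moles n_T = 1 + X.
y_i = n_i/n_T, p_i = y_i·P. K = p_Q p_M / (p_R).
This yields a degree-2 equation in X; solving on (0,1), X = 0.688.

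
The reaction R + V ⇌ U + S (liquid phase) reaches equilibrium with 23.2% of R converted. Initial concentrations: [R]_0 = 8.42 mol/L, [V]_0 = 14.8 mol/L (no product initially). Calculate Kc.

Kc = 0.0459

Let X = conversion of R.
Concentrations: [R] = 8.42 − 8.42X; [V] = 14.8 − 8.42X; [U] = 8.42X; [S] = 8.42X.
At X = 0.232: [R] = 6.47, [V] = 12.8, [U] = 1.95, [S] = 1.95.
Kc = [U] [S] / ([R] [V]) = 0.0459.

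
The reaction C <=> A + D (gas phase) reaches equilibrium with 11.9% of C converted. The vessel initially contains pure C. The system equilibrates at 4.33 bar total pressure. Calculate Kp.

Kp = 0.0622 bar

Basis: 1 mol C initially; let X = conversion of C. Extent ξ = X.
At extent ξ: n_C = 1 − X; n_A = X; n_D = X.
Total moles n_T = 1 + X.
At X = 0.119: n_C = 0.881, n_A = 0.119, n_D = 0.119, n_T = 1.12.
p_i = (n_i/n_T)·P. Kp = p_A p_D / (p_C) = 0.0622 bar.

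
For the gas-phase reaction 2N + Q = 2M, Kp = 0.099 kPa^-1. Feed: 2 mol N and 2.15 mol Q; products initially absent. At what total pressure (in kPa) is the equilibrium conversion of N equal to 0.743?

P = 204 kPa

Take 2 mol N as basis and let X be its fractional conversion, so ξ = X.
Mole table: n_N = 2 − 2X; n_Q = 2.15 − X; n_M = 2X.
Summing: n_T = 4.15 − X.
Kp = p_M^2 / (p_N^2 p_Q) with p_i = (n_i/n_T)·P.
At X = 0.743: the mole-fraction product g(X) = Π y_i^ν_i = 20.24. Since Kp = g(X)·P^{-1}, P = (g/Kp)^(1/1) = (20.24/0.099)^(1/1) = 204 kPa.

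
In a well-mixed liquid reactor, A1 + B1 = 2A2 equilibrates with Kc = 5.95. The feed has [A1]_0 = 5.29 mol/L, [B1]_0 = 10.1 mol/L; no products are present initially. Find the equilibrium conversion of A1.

Let X = conversion of A1; extent ξ = 5.29·X mol/L.
Concentrations: [A1] = 5.29 − 5.29X; [B1] = 10.1 − 5.29X; [A2] = 10.6X.
Kc = [A2]^2 / ([A1] [B1]).
Setting equal to 5.95 and solving for X on (0,1) gives X = 0.714.

X = 0.714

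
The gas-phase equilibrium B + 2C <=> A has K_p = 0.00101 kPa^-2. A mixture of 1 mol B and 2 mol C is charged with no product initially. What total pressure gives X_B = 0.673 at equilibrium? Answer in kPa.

P = 114 kPa

Let X = conversion of B (basis 1 mol B); extent of reaction ξ = X.
Mole table: n_B = 1 − X; n_C = 2 − 2X; n_A = X.
Summing: n_T = 3 − 2X.
K_p = p_A / (p_B p_C^2) with p_i = (n_i/n_T)·P.
At X = 0.673: the mole-fraction product g(X) = Π y_i^ν_i = 13.16. Since K_p = g(X)·P^{-2}, P = (g/K_p)^(1/2) = (13.16/0.00101)^(1/2) = 114 kPa.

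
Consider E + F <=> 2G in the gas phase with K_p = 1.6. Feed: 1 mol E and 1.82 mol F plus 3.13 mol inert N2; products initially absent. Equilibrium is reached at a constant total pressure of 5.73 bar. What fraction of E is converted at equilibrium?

X = 0.508

Basis: 1 mol E initially; let X = conversion of E. Extent ξ = X.
At extent ξ: n_E = 1 − X; n_F = 1.82 − X; n_G = 2X; n_I = 3.13 (inert).
Since Δν = 0, n_T = 5.95 throughout.
Mole fractions y_i = n_i/n_T; K_p = p_G^2 / (p_E p_F) with p_i = y_i·P.
Equating to 1.6 and solving on 0 < X < 1: X = 0.508.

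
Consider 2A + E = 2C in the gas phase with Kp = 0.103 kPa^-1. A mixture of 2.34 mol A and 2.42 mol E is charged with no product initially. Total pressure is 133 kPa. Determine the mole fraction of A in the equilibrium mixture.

Basis: 2.34 mol A initially; let X = conversion of A. Extent ξ = 1.17X.
At extent ξ: n_A = 2.34 − 2.34X; n_E = 2.42 − 1.17X; n_C = 2.34X.
n_T = Σnᵢ = 4.76 − 1.17X.
y_i = n_i/n_T, p_i = y_i·P. Kp = p_C^2 / (p_A^2 p_E).
Substituting and setting equal to 0.103 kPa^-1 gives a polynomial in X; the root in (0,1) is X = 0.702.
Then n_A = 0.697, n_T = 3.94, so y_A = 0.177.

y_A = 0.177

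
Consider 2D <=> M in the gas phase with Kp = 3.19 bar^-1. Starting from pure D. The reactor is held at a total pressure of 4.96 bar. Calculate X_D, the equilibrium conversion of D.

Take 1 mol D as basis and let X be its fractional conversion, so ξ = 0.5X.
Species balance: n_D = 1 − X; n_M = 0.5X.
Summing: n_T = 1 − 0.5X.
Mole fractions y_i = n_i/n_T; Kp = p_M / (p_D^2) with p_i = y_i·P.
This yields a degree-2 equation in X; solving on (0,1), X = 0.875.

X = 0.875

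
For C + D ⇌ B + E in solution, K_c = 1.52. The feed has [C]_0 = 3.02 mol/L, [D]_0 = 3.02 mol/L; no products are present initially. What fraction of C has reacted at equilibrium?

X = 0.552

Let X = conversion of C; extent ξ = 3.02·X mol/L.
Concentrations: [C] = 3.02 − 3.02X; [D] = 3.02 − 3.02X; [B] = 3.02X; [E] = 3.02X.
K_c = [B] [E] / ([C] [D]).
Setting equal to 1.52 and solving for X on (0,1) gives X = 0.552.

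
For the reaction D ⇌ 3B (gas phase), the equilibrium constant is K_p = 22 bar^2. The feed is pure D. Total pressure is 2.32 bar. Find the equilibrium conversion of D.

X = 0.654

Basis: 1 mol D initially; let X = conversion of D. Extent ξ = X.
At extent ξ: n_D = 1 − X; n_B = 3X.
n_T = Σnᵢ = 1 + 2X.
y_i = n_i/n_T, p_i = y_i·P. K_p = p_B^3 / (p_D).
This yields a degree-3 equation in X; solving on (0,1), X = 0.654.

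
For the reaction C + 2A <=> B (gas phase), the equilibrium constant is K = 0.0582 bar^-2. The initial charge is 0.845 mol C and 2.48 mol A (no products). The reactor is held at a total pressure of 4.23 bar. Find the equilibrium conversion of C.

X = 0.334

Basis: 0.845 mol C initially; let X = conversion of C. Extent ξ = 0.845X.
Moles: n_C = 0.845 − 0.845X; n_A = 2.48 − 1.69X; n_B = 0.845X.
Total moles n_T = 3.33 − 1.69X.
Mole fractions y_i = n_i/n_T; K = p_B / (p_C p_A^2) with p_i = y_i·P.
Substituting and setting equal to 0.0582 bar^-2 gives a polynomial in X; the root in (0,1) is X = 0.334.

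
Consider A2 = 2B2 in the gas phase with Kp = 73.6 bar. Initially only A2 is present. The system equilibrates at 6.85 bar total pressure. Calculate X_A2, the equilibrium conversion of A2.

Basis: 1 mol A2 initially; let X = conversion of A2. Extent ξ = X.
Mole table: n_A2 = 1 − X; n_B2 = 2X.
Summing: n_T = 1 + X.
y_i = n_i/n_T, p_i = y_i·P. Kp = p_B2^2 / (p_A2).
Equating to 73.6 bar and solving on 0 < X < 1: X = 0.854.

X = 0.854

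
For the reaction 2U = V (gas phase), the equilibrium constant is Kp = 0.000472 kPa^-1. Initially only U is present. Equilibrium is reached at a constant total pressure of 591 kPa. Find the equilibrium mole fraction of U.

y_U = 0.815

Take 1 mol U as basis and let X be its fractional conversion, so ξ = 0.5X.
Moles: n_U = 1 − X; n_V = 0.5X.
n_T = Σnᵢ = 1 − 0.5X.
Mole fractions y_i = n_i/n_T; Kp = p_V / (p_U^2) with p_i = y_i·P.
This yields a degree-2 equation in X; solving on (0,1), X = 0.313.
Then n_U = 0.687, n_T = 0.844, so y_U = 0.815.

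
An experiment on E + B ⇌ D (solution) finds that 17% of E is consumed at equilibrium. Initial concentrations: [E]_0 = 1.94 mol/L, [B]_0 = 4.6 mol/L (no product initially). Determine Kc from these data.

Kc = 0.048 L/mol

Let X = conversion of E.
Concentrations: [E] = 1.94 − 1.94X; [B] = 4.6 − 1.94X; [D] = 1.94X.
At X = 0.17: [E] = 1.61, [B] = 4.27, [D] = 0.33.
Kc = [D] / ([E] [B]) = 0.048 L/mol.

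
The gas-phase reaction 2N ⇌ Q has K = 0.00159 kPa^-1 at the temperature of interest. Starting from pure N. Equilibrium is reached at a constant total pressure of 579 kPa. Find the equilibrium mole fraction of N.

y_N = 0.632

Take 1 mol N as basis and let X be its fractional conversion, so ξ = 0.5X.
Mole table: n_N = 1 − X; n_Q = 0.5X.
Summing: n_T = 1 − 0.5X.
Mole fractions y_i = n_i/n_T; K = p_Q / (p_N^2) with p_i = y_i·P.
This yields a degree-2 equation in X; solving on (0,1), X = 0.538.
Then n_N = 0.462, n_T = 0.731, so y_N = 0.632.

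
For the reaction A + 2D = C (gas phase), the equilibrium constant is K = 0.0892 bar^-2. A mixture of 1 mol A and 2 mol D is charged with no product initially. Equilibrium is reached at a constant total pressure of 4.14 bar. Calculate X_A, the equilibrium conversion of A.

Take 1 mol A as basis and let X be its fractional conversion, so ξ = X.
Moles: n_A = 1 − X; n_D = 2 − 2X; n_C = X.
n_T = Σnᵢ = 3 − 2X.
y_i = n_i/n_T, p_i = y_i·P. K = p_C / (p_A p_D^2).
This yields a degree-3 equation in X; solving on (0,1), X = 0.333.

X = 0.333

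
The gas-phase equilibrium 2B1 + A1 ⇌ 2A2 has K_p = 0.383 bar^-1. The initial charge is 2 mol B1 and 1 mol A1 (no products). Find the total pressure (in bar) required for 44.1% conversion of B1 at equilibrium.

Let X = conversion of B1 (basis 2 mol B1); extent of reaction ξ = X.
Moles: n_B1 = 2 − 2X; n_A1 = 1 − X; n_A2 = 2X.
Summing: n_T = 3 − X.
K_p = p_A2^2 / (p_B1^2 p_A1) with p_i = (n_i/n_T)·P.
At X = 0.441: the mole-fraction product g(X) = Π y_i^ν_i = 2.849. Since K_p = g(X)·P^{-1}, P = (g/K_p)^(1/1) = (2.849/0.383)^(1/1) = 7.44 bar.

P = 7.44 bar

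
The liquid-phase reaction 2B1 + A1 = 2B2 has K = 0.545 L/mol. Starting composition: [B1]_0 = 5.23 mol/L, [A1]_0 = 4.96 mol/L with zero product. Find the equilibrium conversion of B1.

Let X = conversion of B1; extent ξ = 5.23X/2 mol/L.
Concentrations: [B1] = 5.23 − 5.23X; [A1] = 4.96 − 2.62X; [B2] = 5.23X.
K = [B2]^2 / ([B1]^2 [A1]).
Solving K = 0.545 for X ∈ (0,1): X = 0.578.

X = 0.578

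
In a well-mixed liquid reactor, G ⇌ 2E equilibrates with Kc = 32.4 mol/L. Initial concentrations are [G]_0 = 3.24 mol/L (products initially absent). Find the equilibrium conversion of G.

X = 0.766

Let X = conversion of G; extent ξ = 3.24·X mol/L.
Concentrations: [G] = 3.24 − 3.24X; [E] = 6.48X.
Kc = [E]^2 / ([G]).
Equating to 32.4 mol/L: the physical root is X = 0.766.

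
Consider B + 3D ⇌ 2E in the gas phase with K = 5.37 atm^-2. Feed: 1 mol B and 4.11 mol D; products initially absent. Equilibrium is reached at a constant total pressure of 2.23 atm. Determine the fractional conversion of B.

X = 0.785

Basis: 1 mol B initially; let X = conversion of B. Extent ξ = X.
Moles: n_B = 1 − X; n_D = 4.11 − 3X; n_E = 2X.
Summing: n_T = 5.11 − 2X.
y_i = n_i/n_T, p_i = y_i·P. K = p_E^2 / (p_B p_D^3).
Setting this equal to 5.37 atm^-2 and taking the physical root (0 < X < 1) gives X = 0.785.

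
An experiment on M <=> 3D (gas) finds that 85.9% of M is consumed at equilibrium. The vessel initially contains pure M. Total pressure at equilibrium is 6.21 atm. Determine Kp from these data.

Take 1 mol M as basis and let X be its fractional conversion, so ξ = X.
Species balance: n_M = 1 − X; n_D = 3X.
n_T = Σnᵢ = 1 + 2X.
At X = 0.859: n_M = 0.141, n_D = 2.58, n_T = 2.72.
p_i = (n_i/n_T)·P. Kp = p_D^3 / (p_M) = 634 atm^2.

Kp = 634 atm^2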